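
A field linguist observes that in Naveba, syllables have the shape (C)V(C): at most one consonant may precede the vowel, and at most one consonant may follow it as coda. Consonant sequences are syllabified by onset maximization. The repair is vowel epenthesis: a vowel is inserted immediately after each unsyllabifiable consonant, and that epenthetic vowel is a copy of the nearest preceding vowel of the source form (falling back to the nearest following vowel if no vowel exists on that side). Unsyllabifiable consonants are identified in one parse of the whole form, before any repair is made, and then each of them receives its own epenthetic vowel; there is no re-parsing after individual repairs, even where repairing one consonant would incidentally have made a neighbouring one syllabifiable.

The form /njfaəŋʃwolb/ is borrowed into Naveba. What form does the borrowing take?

Syllabifying with onset maximization leaves /n/, /j/, /ʃ/, /b/ stranded (at most one coda consonant is licensed; onsets are limited to one consonant).
Each unlicensed consonant becomes the onset of a new syllable: /n/ → /na/, /j/ → /ja/, /ʃ/ → /ʃə/, /b/ → /bo/.

najafaəŋʃəwolbo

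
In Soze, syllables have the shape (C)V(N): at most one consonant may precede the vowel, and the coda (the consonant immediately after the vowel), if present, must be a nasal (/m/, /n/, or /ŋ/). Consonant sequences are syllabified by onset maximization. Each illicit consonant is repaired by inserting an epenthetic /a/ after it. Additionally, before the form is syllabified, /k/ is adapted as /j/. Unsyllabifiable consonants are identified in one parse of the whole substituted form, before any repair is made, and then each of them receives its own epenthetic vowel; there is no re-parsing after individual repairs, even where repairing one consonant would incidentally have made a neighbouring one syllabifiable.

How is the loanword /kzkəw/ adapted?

Substitution: /k/ → /j/, giving /jzjəw/.
Syllabifying with onset maximization leaves /j/, /z/, /w/ stranded (only a nasal (/m/, /n/, or /ŋ/) is licensed in coda position; onsets are limited to one consonant).
Inserting the epenthetic vowel yields /j/ → /ja/, /z/ → /za/, /w/ → /wa/.

jazajəwa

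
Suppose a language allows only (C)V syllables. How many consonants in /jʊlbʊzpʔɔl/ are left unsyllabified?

4

The consonants /l/, /z/, /p/, /l/ cannot be parsed into a legal (C)V syllable (no codas are permitted; onsets are limited to one consonant).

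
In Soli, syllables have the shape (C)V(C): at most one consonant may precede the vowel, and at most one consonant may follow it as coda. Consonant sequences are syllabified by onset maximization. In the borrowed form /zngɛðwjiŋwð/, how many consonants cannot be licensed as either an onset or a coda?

Syllabifying with onset maximization leaves /z/, /n/, /w/, /w/, /ð/ stranded (at most one coda consonant is licensed; onsets are limited to one consonant).

5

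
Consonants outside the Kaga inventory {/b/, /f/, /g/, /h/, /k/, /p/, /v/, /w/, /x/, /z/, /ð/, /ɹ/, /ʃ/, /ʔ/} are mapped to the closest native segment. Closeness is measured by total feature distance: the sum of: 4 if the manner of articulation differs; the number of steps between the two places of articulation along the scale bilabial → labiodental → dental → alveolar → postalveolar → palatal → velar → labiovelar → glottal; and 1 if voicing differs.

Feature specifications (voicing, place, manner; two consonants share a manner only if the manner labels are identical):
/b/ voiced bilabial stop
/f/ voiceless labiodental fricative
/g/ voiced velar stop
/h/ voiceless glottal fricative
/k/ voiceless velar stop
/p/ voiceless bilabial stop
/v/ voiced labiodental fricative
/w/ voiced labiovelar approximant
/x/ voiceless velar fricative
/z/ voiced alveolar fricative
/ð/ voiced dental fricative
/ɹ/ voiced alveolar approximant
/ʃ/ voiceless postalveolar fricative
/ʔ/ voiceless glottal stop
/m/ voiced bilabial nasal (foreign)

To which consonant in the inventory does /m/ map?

b

/b/ is closest: manner differs (nasal→stop, +4), place distance 0 (bilabial→bilabial), same voicing; total 4. Next closest is /p/ at distance 5.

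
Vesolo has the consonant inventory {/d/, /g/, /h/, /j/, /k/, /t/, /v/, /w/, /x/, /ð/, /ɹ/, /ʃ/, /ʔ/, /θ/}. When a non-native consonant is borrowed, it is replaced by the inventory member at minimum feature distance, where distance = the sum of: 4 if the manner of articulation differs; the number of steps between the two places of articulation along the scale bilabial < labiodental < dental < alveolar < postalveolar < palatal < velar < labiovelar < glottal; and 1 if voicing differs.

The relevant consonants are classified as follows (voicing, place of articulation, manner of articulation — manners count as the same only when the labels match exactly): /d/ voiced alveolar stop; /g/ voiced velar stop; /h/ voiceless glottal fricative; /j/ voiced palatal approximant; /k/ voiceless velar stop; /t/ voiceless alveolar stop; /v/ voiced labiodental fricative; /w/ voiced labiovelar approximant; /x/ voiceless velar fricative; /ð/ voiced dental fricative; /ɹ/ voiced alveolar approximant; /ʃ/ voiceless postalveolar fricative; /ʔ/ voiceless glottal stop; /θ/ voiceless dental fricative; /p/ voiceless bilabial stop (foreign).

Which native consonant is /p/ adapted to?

t

/t/ is closest: same manner (stop), place distance 3 (bilabial→alveolar), same voicing; total 3. Next closest is /d/ at distance 4.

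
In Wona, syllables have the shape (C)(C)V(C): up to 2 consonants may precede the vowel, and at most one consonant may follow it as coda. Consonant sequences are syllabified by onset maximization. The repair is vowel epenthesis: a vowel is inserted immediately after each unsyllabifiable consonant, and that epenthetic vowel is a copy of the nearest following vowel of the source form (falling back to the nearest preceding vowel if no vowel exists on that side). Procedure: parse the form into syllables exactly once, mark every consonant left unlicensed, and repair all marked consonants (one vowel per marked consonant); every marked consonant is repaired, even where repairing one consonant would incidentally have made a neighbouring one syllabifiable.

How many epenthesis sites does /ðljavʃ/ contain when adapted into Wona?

The unsyllabifiable consonants are /ð/, /ʃ/; each receives one epenthetic vowel.

2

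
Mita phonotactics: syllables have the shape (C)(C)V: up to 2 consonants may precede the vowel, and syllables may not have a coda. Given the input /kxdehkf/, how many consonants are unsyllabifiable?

4

Under (C)(C)V, the unsyllabifiable consonants are /k/, /h/, /k/, /f/ (no codas are permitted; onsets may contain at most 2 consonants).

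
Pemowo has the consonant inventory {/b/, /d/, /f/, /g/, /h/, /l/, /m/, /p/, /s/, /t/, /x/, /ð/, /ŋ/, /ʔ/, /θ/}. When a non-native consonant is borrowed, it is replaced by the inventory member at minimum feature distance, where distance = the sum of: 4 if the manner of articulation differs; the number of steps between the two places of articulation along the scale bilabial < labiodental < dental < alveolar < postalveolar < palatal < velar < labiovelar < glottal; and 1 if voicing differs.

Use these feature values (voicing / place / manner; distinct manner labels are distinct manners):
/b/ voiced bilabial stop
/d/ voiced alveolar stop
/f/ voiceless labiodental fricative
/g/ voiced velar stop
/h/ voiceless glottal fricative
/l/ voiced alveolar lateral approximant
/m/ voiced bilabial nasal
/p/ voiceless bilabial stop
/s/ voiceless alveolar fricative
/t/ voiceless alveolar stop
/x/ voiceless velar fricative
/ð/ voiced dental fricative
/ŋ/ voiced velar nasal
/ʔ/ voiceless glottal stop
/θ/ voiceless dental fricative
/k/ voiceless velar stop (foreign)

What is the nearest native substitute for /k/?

/g/ is closest: same manner (stop), place distance 0 (velar→velar), voicing differs (+1); total 1. Next closest is /ʔ/ at distance 2.

g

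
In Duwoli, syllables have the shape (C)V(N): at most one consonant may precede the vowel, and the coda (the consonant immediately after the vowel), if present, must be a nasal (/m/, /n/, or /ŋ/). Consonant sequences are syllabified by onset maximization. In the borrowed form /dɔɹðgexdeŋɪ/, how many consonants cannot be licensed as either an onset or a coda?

3

Syllabifying with onset maximization leaves /ɹ/, /ð/, /x/ stranded (only a nasal (/m/, /n/, or /ŋ/) is licensed in coda position; onsets are limited to one consonant).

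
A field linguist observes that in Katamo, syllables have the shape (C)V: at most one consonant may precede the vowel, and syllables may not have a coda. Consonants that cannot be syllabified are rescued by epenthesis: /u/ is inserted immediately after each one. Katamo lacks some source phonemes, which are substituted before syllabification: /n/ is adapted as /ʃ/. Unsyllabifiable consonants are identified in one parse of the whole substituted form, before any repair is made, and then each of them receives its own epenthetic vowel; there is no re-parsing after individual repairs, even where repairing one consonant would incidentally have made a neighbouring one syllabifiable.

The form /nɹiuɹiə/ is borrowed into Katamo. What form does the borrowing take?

Substitution: /n/ → /ʃ/, giving /ʃɹiuɹiə/.
The consonants /ʃ/ cannot be parsed into a legal (C)V syllable (no codas are permitted; onsets are limited to one consonant).
Epenthesis after each stranded consonant: /ʃ/ → /ʃu/.

ʃuɹiuɹiə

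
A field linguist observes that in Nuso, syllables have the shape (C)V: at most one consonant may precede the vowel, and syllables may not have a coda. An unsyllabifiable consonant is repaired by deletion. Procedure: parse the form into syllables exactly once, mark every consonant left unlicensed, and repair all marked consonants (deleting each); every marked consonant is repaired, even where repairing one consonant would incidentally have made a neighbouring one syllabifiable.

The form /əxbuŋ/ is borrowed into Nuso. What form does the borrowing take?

The consonants /x/, /ŋ/ cannot be parsed into a legal (C)V syllable (no codas are permitted; onsets are limited to one consonant).
Each unlicensed consonant is deleted: /x/, /ŋ/.

əbu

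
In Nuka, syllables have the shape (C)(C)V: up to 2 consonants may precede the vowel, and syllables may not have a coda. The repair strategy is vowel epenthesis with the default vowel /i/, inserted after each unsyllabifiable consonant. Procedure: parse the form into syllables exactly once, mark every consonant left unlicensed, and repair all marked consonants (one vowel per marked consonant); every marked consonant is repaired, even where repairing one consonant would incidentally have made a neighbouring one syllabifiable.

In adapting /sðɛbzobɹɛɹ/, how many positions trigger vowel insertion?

1

The unsyllabifiable consonants are /ɹ/; each receives one epenthetic vowel.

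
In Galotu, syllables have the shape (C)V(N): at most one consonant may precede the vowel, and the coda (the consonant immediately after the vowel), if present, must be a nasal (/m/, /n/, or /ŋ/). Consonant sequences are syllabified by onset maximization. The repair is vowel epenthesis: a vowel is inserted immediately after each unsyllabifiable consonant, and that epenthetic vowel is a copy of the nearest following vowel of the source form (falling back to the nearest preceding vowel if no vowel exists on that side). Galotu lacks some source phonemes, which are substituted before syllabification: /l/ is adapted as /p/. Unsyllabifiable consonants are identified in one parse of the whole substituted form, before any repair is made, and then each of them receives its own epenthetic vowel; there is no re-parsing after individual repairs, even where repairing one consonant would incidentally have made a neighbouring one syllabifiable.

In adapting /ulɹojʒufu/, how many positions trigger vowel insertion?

2

After substitution the input is /upɹojʒufu/.
The unsyllabifiable consonants are /p/, /j/; each receives one epenthetic vowel.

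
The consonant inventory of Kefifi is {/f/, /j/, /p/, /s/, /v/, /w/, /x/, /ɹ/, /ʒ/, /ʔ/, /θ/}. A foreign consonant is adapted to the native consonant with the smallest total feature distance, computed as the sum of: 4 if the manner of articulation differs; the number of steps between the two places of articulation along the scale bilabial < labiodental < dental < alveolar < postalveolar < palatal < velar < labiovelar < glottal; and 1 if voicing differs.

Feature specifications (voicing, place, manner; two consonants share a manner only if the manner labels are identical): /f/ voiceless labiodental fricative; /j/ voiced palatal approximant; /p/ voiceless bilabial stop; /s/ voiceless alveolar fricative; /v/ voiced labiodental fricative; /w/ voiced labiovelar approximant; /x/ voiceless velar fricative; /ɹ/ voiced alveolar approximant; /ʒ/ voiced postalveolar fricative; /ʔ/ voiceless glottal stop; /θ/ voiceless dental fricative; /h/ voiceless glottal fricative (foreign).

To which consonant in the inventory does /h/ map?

/x/ is closest: same manner (fricative), place distance 2 (glottal→velar), same voicing; total 2. Next closest is /ʔ/ at distance 4.

x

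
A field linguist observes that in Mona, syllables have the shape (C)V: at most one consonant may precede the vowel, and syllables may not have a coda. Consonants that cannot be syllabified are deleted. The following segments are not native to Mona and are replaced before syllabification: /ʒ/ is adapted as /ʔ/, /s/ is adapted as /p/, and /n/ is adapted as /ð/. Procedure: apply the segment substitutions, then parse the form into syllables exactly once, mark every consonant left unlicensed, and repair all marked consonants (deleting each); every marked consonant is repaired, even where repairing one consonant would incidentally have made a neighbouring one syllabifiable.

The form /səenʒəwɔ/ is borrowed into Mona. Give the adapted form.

pəeʔəwɔ

Substitution: /s/ → /p/, /n/ → /ð/, /ʒ/ → /ʔ/, giving /pəeðʔəwɔ/.
Under (C)V, the unsyllabifiable consonants are /ð/ (no codas are permitted; onsets are limited to one consonant).
Deletion applies to /ð/.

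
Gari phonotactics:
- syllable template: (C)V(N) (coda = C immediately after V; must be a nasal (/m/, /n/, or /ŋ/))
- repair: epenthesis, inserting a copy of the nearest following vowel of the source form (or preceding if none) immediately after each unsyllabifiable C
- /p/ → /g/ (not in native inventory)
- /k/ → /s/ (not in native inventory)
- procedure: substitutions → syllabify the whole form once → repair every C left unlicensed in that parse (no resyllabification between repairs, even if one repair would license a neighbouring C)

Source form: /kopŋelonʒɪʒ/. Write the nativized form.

Substitution: /k/ → /s/, /p/ → /g/, giving /sogŋelonʒɪʒ/.
Syllabifying with onset maximization leaves /g/, /ʒ/ stranded (only a nasal (/m/, /n/, or /ŋ/) is licensed in coda position; onsets are limited to one consonant).
Inserting the epenthetic vowel yields /g/ → /ge/, /ʒ/ → /ʒɪ/.

sogeŋelonʒɪʒɪ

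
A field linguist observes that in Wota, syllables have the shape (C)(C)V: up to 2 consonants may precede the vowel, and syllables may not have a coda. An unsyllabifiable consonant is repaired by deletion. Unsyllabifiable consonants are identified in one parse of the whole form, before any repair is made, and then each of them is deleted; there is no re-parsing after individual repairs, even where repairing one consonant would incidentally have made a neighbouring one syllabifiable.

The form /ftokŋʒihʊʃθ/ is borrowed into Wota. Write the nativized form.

ftoŋʒihʊ

Under (C)(C)V, the unsyllabifiable consonants are /k/, /ʃ/, /θ/ (no codas are permitted; onsets may contain at most 2 consonants).
Deletion applies to /k/, /ʃ/, /θ/.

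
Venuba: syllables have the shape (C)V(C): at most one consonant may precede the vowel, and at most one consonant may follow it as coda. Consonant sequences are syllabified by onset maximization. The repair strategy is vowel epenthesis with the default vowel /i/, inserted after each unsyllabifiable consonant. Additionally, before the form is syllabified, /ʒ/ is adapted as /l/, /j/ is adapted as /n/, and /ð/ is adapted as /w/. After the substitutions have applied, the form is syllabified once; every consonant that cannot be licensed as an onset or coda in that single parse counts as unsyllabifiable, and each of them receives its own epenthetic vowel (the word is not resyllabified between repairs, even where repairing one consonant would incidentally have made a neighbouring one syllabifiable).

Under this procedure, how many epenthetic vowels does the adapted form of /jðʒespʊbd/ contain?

After substitution the input is /nwlespʊbd/.
The unsyllabifiable consonants are /n/, /w/, /d/; each receives one epenthetic vowel.

3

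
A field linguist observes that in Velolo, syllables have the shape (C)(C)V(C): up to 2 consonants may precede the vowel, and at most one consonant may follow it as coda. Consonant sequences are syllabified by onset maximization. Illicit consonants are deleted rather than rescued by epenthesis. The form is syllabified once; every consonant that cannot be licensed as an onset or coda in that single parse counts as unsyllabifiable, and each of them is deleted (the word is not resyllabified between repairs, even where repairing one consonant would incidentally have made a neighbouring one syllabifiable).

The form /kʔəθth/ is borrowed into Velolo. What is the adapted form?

kʔəθ

The consonants /t/, /h/ cannot be parsed into a legal (C)(C)V(C) syllable (at most one coda consonant is licensed; onsets may contain at most 2 consonants).
Deleting the stranded consonants removes /t/, /h/.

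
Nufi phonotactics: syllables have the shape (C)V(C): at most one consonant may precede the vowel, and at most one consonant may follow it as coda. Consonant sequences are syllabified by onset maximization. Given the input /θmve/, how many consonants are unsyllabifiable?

2

Syllabifying with onset maximization leaves /θ/, /m/ stranded (at most one coda consonant is licensed; onsets are limited to one consonant).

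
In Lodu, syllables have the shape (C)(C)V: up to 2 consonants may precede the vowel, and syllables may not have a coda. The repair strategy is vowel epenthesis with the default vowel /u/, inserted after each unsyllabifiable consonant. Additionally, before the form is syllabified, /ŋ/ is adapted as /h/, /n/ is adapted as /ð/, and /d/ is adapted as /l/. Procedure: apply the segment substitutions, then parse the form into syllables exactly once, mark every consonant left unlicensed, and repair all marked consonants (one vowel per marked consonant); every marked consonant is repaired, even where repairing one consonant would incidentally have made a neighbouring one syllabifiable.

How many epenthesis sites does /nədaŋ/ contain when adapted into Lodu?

After substitution the input is /ðəlah/.
The unsyllabifiable consonants are /h/; each receives one epenthetic vowel.

1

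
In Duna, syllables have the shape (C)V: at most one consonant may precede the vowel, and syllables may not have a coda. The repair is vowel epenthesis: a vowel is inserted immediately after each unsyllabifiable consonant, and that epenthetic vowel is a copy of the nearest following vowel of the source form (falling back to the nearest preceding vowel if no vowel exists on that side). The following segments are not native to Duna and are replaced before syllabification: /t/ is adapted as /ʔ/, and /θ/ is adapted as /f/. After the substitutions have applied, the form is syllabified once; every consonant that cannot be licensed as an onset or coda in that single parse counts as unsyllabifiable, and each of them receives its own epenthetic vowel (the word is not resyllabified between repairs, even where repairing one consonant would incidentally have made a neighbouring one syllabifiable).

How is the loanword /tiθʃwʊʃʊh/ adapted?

Substitution: /t/ → /ʔ/, /θ/ → /f/, giving /ʔifʃwʊʃʊh/.
The consonants /f/, /ʃ/, /h/ cannot be parsed into a legal (C)V syllable (no codas are permitted; onsets are limited to one consonant).
Inserting the epenthetic vowel yields /f/ → /fʊ/, /ʃ/ → /ʃʊ/, /h/ → /hʊ/.

ʔifʊʃʊwʊʃʊhʊ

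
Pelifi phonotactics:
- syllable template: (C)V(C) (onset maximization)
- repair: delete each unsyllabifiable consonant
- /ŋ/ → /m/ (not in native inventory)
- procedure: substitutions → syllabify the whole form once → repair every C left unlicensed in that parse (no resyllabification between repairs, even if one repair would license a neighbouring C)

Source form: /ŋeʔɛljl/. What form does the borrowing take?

Substitution: /ŋ/ → /m/, giving /meʔɛljl/.
Syllabifying with onset maximization leaves /j/, /l/ stranded (at most one coda consonant is licensed; onsets are limited to one consonant).
Deleting the stranded consonants removes /j/, /l/.

meʔɛl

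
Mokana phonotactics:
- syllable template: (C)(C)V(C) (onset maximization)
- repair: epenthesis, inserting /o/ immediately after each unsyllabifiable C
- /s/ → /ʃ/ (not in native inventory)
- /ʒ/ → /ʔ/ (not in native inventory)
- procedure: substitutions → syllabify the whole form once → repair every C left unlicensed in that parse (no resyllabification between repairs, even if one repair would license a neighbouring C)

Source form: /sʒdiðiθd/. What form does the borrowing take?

ʃoʔdiðiθdo

Substitution: /s/ → /ʃ/, /ʒ/ → /ʔ/, giving /ʃʔdiðiθd/.
Under (C)(C)V(C), the unsyllabifiable consonants are /ʃ/, /d/ (at most one coda consonant is licensed; onsets may contain at most 2 consonants).
Each unlicensed consonant becomes the onset of a new syllable: /ʃ/ → /ʃo/, /d/ → /do/.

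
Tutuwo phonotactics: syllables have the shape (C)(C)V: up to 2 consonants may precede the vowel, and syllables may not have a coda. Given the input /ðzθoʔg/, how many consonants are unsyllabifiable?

Syllabifying with onset maximization leaves /ð/, /ʔ/, /g/ stranded (no codas are permitted; onsets may contain at most 2 consonants).

3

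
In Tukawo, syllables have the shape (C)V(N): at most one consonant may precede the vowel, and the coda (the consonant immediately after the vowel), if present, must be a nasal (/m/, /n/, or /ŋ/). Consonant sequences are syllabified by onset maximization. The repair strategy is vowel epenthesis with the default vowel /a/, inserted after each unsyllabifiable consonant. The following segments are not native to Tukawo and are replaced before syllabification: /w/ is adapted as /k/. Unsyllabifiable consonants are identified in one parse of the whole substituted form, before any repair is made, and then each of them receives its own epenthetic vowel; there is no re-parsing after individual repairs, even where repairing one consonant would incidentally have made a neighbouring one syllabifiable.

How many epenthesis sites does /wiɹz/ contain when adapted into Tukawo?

After substitution the input is /kiɹz/.
The unsyllabifiable consonants are /ɹ/, /z/; each receives one epenthetic vowel.

2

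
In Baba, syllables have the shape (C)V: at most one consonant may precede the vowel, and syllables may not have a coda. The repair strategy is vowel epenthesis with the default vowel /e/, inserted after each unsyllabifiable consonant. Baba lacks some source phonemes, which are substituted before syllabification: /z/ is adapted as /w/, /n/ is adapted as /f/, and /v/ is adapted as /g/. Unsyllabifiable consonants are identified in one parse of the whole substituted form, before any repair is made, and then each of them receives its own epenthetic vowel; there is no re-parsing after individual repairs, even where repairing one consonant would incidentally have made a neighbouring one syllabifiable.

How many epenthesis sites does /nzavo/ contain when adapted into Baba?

1

After substitution the input is /fwago/.
The unsyllabifiable consonants are /f/; each receives one epenthetic vowel.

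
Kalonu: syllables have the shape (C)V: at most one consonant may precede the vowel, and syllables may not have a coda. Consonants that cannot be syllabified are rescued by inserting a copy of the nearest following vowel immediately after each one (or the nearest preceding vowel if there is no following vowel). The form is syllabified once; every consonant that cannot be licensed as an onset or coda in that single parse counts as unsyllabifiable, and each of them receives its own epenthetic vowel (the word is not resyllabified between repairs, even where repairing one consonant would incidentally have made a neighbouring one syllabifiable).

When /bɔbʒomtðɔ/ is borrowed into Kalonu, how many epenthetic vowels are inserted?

The unsyllabifiable consonants are /b/, /m/, /t/; each receives one epenthetic vowel.

3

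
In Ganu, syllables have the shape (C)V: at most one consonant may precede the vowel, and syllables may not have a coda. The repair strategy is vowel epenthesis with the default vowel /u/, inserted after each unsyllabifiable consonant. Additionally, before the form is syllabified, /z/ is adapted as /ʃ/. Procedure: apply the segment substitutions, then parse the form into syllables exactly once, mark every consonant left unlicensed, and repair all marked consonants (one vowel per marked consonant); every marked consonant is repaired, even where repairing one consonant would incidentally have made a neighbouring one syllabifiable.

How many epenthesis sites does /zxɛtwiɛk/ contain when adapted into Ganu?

After substitution the input is /ʃxɛtwiɛk/.
The unsyllabifiable consonants are /ʃ/, /t/, /k/; each receives one epenthetic vowel.

3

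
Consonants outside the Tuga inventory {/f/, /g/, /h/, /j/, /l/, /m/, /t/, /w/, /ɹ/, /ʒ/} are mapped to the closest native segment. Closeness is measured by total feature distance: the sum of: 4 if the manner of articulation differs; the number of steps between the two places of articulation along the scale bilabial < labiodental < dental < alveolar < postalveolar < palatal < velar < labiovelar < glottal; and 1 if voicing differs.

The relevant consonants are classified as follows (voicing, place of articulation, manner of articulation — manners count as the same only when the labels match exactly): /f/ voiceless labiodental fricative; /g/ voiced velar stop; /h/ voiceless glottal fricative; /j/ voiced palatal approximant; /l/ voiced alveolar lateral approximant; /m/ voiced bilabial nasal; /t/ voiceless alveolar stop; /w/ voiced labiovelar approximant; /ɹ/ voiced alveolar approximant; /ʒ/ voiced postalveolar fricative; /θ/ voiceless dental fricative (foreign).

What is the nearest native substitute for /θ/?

f

/f/ is closest: same manner (fricative), place distance 1 (dental→labiodental), same voicing; total 1. Next closest is /ʒ/ at distance 3.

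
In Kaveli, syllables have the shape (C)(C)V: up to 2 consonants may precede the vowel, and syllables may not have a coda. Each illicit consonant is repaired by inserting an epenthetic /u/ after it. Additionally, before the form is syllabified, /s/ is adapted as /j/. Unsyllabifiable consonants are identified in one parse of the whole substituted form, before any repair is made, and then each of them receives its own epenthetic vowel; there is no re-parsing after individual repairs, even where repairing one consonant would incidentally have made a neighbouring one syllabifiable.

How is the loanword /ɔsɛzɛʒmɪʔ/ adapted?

ɔjɛzɛʒmɪʔu

Substitution: /s/ → /j/, giving /ɔjɛzɛʒmɪʔ/.
The consonants /ʔ/ cannot be parsed into a legal (C)(C)V syllable (no codas are permitted; onsets may contain at most 2 consonants).
Each unlicensed consonant becomes the onset of a new syllable: /ʔ/ → /ʔu/.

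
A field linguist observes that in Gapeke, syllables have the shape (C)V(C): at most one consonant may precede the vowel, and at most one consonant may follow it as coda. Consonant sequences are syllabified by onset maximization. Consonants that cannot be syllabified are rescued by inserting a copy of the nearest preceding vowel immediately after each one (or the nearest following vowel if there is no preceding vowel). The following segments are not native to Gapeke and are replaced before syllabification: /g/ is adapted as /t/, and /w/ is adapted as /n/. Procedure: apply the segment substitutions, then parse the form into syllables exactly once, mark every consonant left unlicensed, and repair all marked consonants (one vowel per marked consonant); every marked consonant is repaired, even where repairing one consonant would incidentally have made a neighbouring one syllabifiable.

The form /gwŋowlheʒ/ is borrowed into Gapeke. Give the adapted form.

Substitution: /g/ → /t/, /w/ → /n/, giving /tnŋonlheʒ/.
The consonants /t/, /n/, /l/ cannot be parsed into a legal (C)V(C) syllable (at most one coda consonant is licensed; onsets are limited to one consonant).
Inserting the epenthetic vowel yields /t/ → /to/, /n/ → /no/, /l/ → /lo/.

tonoŋonloheʒ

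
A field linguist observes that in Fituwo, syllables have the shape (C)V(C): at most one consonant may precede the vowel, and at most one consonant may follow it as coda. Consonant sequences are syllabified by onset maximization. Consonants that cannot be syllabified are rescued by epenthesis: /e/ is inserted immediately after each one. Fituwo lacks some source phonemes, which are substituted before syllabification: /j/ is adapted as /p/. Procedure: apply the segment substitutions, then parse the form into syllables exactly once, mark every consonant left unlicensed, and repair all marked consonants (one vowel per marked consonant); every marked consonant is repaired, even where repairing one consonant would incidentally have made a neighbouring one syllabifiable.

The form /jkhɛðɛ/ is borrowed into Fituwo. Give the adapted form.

Substitution: /j/ → /p/, giving /pkhɛðɛ/.
Syllabifying with onset maximization leaves /p/, /k/ stranded (at most one coda consonant is licensed; onsets are limited to one consonant).
Each unlicensed consonant becomes the onset of a new syllable: /p/ → /pe/, /k/ → /ke/.

pekehɛðɛ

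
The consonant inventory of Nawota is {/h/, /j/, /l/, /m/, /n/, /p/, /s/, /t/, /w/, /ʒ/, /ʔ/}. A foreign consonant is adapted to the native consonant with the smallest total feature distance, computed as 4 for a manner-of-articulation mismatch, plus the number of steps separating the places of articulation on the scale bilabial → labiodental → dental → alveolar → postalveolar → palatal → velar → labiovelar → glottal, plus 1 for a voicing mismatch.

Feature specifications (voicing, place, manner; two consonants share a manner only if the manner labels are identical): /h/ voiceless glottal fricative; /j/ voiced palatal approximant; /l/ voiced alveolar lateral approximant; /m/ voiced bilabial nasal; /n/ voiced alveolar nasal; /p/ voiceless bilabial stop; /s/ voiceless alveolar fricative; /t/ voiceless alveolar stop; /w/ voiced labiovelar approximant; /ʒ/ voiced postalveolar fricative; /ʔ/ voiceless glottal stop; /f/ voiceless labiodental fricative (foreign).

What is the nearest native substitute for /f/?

/s/ is closest: same manner (fricative), place distance 2 (labiodental→alveolar), same voicing; total 2. Next closest is /ʒ/ at distance 4.

s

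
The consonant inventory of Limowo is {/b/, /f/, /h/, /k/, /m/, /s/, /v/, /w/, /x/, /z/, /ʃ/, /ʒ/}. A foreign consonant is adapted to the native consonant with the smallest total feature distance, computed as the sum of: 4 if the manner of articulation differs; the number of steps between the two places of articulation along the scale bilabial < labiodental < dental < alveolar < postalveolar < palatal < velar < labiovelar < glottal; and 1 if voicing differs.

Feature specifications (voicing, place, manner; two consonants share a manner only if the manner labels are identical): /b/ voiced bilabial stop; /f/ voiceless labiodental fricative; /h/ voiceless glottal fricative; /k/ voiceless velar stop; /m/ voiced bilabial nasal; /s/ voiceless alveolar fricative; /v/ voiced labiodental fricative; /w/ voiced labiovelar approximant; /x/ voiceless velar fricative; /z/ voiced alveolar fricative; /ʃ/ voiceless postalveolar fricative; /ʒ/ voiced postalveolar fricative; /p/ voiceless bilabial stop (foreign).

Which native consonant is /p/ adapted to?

b

/b/ is closest: same manner (stop), place distance 0 (bilabial→bilabial), voicing differs (+1); total 1. Next closest is /f/ at distance 5.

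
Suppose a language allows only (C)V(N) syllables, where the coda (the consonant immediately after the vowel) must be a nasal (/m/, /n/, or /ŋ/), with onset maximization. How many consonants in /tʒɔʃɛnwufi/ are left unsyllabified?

1

Under (C)V(N), the unsyllabifiable consonants are /t/ (only a nasal (/m/, /n/, or /ŋ/) is licensed in coda position; onsets are limited to one consonant).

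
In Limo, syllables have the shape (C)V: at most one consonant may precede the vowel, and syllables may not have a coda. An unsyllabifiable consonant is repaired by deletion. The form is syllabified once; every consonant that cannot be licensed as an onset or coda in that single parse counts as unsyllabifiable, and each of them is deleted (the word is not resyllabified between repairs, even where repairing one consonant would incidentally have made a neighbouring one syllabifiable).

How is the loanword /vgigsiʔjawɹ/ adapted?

Under (C)V, the unsyllabifiable consonants are /v/, /g/, /ʔ/, /w/, /ɹ/ (no codas are permitted; onsets are limited to one consonant).
Deleting the stranded consonants removes /v/, /g/, /ʔ/, /w/, /ɹ/.

gisija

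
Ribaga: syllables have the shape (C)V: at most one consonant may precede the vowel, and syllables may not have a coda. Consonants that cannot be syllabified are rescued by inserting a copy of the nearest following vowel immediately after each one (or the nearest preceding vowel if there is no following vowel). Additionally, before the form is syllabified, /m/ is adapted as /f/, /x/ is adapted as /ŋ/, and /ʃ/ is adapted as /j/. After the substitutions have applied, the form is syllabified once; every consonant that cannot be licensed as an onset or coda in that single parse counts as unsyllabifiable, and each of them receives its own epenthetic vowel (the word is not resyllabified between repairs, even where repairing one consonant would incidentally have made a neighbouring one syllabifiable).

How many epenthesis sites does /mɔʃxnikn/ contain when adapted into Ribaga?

After substitution the input is /fɔjŋnikn/.
The unsyllabifiable consonants are /j/, /ŋ/, /k/, /n/; each receives one epenthetic vowel.

4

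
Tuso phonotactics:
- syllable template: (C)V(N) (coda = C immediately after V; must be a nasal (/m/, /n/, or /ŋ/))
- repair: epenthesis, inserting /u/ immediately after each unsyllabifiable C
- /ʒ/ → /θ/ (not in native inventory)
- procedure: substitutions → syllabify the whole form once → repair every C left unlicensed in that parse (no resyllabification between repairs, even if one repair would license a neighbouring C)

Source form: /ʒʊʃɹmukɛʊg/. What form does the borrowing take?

θʊʃuɹumukɛʊgu

Substitution: /ʒ/ → /θ/, giving /θʊʃɹmukɛʊg/.
Under (C)V(N), the unsyllabifiable consonants are /ʃ/, /ɹ/, /g/ (only a nasal (/m/, /n/, or /ŋ/) is licensed in coda position; onsets are limited to one consonant).
Epenthesis after each stranded consonant: /ʃ/ → /ʃu/, /ɹ/ → /ɹu/, /g/ → /gu/.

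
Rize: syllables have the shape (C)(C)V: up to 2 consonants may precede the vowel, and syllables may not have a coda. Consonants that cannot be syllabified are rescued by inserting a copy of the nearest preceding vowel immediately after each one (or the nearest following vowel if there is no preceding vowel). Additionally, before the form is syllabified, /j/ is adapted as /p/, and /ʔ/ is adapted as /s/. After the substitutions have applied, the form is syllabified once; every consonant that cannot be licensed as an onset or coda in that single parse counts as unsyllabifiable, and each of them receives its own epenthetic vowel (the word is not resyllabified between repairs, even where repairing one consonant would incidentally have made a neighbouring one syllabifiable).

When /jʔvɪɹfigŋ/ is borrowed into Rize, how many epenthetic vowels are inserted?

After substitution the input is /psvɪɹfigŋ/.
The unsyllabifiable consonants are /p/, /g/, /ŋ/; each receives one epenthetic vowel.

3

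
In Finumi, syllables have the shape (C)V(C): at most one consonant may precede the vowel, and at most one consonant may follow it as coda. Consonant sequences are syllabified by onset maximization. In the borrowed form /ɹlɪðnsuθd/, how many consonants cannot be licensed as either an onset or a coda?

Syllabifying with onset maximization leaves /ɹ/, /n/, /d/ stranded (at most one coda consonant is licensed; onsets are limited to one consonant).

3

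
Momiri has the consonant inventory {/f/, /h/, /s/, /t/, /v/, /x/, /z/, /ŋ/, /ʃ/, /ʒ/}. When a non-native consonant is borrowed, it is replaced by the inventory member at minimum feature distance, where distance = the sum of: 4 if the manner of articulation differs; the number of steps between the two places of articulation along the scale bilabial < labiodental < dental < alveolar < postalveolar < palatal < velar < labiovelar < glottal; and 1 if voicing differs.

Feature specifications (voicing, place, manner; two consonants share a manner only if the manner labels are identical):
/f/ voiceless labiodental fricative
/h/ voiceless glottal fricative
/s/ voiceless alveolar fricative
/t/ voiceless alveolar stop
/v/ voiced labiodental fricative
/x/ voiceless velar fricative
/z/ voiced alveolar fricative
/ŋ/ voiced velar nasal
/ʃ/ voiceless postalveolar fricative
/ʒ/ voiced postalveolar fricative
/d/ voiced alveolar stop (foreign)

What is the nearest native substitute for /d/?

t

/t/ is closest: same manner (stop), place distance 0 (alveolar→alveolar), voicing differs (+1); total 1. Next closest is /z/ at distance 4.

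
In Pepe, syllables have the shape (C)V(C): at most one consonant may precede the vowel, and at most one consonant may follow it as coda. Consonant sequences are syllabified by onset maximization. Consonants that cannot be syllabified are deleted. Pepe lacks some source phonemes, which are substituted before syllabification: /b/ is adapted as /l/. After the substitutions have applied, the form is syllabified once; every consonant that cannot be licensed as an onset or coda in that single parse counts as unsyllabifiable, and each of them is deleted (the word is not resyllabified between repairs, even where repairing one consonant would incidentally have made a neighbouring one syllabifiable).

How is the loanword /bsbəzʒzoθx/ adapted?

ləzzoθ

Substitution: /b/ → /l/, giving /lsləzʒzoθx/.
The consonants /l/, /s/, /ʒ/, /x/ cannot be parsed into a legal (C)V(C) syllable (at most one coda consonant is licensed; onsets are limited to one consonant).
Deletion applies to /l/, /s/, /ʒ/, /x/.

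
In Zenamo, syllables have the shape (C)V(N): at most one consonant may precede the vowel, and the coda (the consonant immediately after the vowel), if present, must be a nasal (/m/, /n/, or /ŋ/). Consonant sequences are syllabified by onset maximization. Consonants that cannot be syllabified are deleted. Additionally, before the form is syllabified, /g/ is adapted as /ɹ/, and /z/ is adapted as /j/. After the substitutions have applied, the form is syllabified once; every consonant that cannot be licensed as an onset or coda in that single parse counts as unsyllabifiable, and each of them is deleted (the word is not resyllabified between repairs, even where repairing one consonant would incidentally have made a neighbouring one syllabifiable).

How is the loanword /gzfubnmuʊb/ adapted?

fumuʊ

Substitution: /g/ → /ɹ/, /z/ → /j/, giving /ɹjfubnmuʊb/.
The consonants /ɹ/, /j/, /b/, /n/, /b/ cannot be parsed into a legal (C)V(N) syllable (only a nasal (/m/, /n/, or /ŋ/) is licensed in coda position; onsets are limited to one consonant).
Deletion applies to /ɹ/, /j/, /b/, /n/, /b/.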